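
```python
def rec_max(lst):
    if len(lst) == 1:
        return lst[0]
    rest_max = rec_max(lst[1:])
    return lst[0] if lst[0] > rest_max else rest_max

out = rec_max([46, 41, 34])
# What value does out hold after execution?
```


rec_max([46, 41, 34])
= compare 46 with rec_max([41, 34])
= compare 41 with rec_max([34])
Base: rec_max([34]) = 34
compare 41 with 34: max = 41
compare 46 with 41: max = 46
= 46


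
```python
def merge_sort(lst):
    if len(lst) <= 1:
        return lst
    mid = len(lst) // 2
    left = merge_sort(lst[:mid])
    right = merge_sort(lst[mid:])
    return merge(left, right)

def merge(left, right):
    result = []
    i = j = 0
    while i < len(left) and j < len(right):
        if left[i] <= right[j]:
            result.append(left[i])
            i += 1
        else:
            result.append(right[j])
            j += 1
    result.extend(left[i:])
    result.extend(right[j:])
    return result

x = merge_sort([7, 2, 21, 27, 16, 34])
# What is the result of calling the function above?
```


merge_sort([7, 2, 21, 27, 16, 34])
Split into [7, 2, 21] and [27, 16, 34]
Left sorted: [2, 7, 21]
Right sorted: [16, 27, 34]
Merge [2, 7, 21] and [16, 27, 34]
= [2, 7, 16, 21, 27, 34]


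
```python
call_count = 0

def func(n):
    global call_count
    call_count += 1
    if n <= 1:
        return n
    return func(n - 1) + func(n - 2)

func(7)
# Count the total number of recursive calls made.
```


func(7) calls func(6) and func(5); each non-base call branches into two more.
Let C(k) = total number of calls made by func(k), including the call to func(k) itself.
Base cases: C(0) = 1, C(1) = 1
Recurrence: C(k) = 1 + C(k-1) + C(k-2)
  C(2) = 1 + C(1) + C(0) = 1 + 1 + 1 = 3
  C(3) = 1 + C(2) + C(1) = 1 + 3 + 1 = 5
  C(4) = 1 + C(3) + C(2) = 1 + 5 + 3 = 9
  C(5) = 1 + C(4) + C(3) = 1 + 9 + 5 = 15
  C(6) = 1 + C(5) + C(4) = 1 + 15 + 9 = 25
  C(7) = 1 + C(6) + C(5) = 1 + 25 + 15 = 41
Total calls = C(7) = 41


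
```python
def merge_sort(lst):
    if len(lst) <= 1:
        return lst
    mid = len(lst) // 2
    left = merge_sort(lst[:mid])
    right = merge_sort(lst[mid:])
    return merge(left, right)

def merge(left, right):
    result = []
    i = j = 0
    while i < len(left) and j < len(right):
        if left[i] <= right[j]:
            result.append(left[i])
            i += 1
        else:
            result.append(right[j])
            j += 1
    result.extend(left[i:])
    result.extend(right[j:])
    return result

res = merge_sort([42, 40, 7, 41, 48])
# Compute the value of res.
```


merge_sort([42, 40, 7, 41, 48])
Split into [42, 40] and [7, 41, 48]
Left sorted: [40, 42]
Right sorted: [7, 41, 48]
Merge [40, 42] and [7, 41, 48]
= [7, 40, 41, 42, 48]


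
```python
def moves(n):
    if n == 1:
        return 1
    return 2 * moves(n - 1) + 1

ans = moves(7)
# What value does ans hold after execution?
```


moves(7)
= 2 * moves(6) + 1
= 2 * (2 * moves(5) + 1) + 1
= 2 * (2 * (2 * moves(4) + 1) + 1) + 1
= 2 * (2 * (2 * (2 * moves(3) + 1) + 1) + 1) + 1
= 2 * (2 * (2 * (2 * (2 * moves(2) + 1) + 1) + 1) + 1) + 1
= 2 * (2 * (2 * (2 * (2 * (2 * moves(1) + 1) + 1) + 1) + 1) + 1) + 1
Now compute bottom-up:
moves(1) = 1
moves(2) = 2 * 1 + 1 = 3
moves(3) = 2 * 3 + 1 = 7
moves(4) = 2 * 7 + 1 = 15
moves(5) = 2 * 15 + 1 = 31
moves(6) = 2 * 31 + 1 = 63
moves(7) = 2 * 63 + 1 = 127
= 127


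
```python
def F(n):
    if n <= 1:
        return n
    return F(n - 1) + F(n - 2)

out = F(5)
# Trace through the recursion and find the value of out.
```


F(5)
= F(4) + F(3)
= (F(3) + F(2)) + F(3)
Computing bottom-up: F(0)=0, F(1)=1, F(2)=1, F(3)=2, F(4)=3, F(5)=5
= 5


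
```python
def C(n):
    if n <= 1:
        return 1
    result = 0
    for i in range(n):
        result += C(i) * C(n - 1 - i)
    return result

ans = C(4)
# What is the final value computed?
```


C(4)
= sum of C(i) * C(4-1-i) for i in 0..3
First compute sub-values bottom-up:
  C(0) = 1, C(1) = 1
  C(2) = 1*1 + 1*1 = 2
  C(3) = 1*2 + 1*1 + 2*1 = 5
Now C(4):
  C(0)*C(3) = 1*5 = 5
  C(1)*C(2) = 1*2 = 2
  C(2)*C(1) = 2*1 = 2
  C(3)*C(0) = 5*1 = 5
= 5 + 2 + 2 + 5
= 14


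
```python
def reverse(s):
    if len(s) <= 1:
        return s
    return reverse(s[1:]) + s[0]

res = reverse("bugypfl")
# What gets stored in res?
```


reverse("bugypfl")
= reverse("ugypfl") + "b"
= reverse("gypfl") + "u" + "b"
= reverse("ypfl") + "g" + "u" + "b"
= reverse("pfl") + "y" + "g" + "u" + "b"
= reverse("fl") + "p" + "y" + "g" + "u" + "b"
= reverse("l") + "f" + "p" + "y" + "g" + "u" + "b"
= "l" + "f" + "p" + "y" + "g" + "u" + "b"
= "lfpygub"


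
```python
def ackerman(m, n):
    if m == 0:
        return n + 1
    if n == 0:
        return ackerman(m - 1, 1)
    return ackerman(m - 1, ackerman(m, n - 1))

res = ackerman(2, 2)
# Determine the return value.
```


ackerman(2, 2)
= ackerman(1, ackerman(2, 1))
First compute ackerman(2, 1) = 5
= ackerman(1, 5)
= 7


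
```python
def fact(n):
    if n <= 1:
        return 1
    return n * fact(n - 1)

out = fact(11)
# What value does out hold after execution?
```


fact(11)
= 11 * fact(10)
= 11 * 10 * fact(9)
= 11 * 10 * 9 * fact(8)
= 11 * 10 * 9 * 8 * fact(7)
= 11 * 10 * 9 * 8 * 7 * fact(6)
= 11 * 10 * 9 * 8 * 7 * 6 * fact(5)
= 11 * 10 * 9 * 8 * 7 * 6 * 5 * fact(4)
= 11 * 10 * 9 * 8 * 7 * 6 * 5 * 4 * fact(3)
= 11 * 10 * 9 * 8 * 7 * 6 * 5 * 4 * 3 * fact(2)
= 11 * 10 * 9 * 8 * 7 * 6 * 5 * 4 * 3 * 2 * fact(1)
= 11 * 10 * 9 * 8 * 7 * 6 * 5 * 4 * 3 * 2 * 1
= 39916800


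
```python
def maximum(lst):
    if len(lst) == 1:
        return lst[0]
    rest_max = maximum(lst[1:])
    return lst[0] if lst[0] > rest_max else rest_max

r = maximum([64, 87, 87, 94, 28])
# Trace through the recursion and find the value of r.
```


maximum([64, 87, 87, 94, 28])
= compare 64 with maximum([87, 87, 94, 28])
= compare 87 with maximum([87, 94, 28])
= compare 87 with maximum([94, 28])
= compare 94 with maximum([28])
Base: maximum([28]) = 28
compare 94 with 28: max = 94
compare 87 with 94: max = 94
compare 87 with 94: max = 94
compare 64 with 94: max = 94
= 94


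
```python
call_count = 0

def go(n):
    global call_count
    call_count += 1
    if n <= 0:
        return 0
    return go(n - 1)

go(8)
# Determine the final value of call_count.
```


go(8) calls go(7) calls ... calls go(0)
Total calls: 8 + 1 (for base case) = 9


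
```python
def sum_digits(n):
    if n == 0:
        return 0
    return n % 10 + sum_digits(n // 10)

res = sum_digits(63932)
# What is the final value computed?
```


sum_digits(63932)
= 2 + sum_digits(6393)
= 2 + 3 + sum_digits(639)
= 2 + 3 + 9 + sum_digits(63)
= 2 + 3 + 9 + 3 + sum_digits(6)
= 2 + 3 + 9 + 3 + 6 + sum_digits(0)
= 2 + 3 + 9 + 3 + 6 + 0
= 23


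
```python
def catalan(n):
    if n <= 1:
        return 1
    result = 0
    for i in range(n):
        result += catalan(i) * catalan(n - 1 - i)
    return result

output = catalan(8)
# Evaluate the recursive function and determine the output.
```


catalan(8)
= sum of catalan(i) * catalan(8-1-i) for i in 0..7
First compute sub-values bottom-up:
  catalan(0) = 1, catalan(1) = 1
  catalan(2) = 1*1 + 1*1 = 2
  catalan(3) = 1*2 + 1*1 + 2*1 = 5
  catalan(4) = 1*5 + 1*2 + 2*1 + 5*1 = 14
  catalan(5) = 1*14 + 1*5 + 2*2 + 5*1 + 14*1 = 42
  catalan(6) = 1*42 + 1*14 + 2*5 + 5*2 + 14*1 + 42*1 = 132
  catalan(7) = 1*132 + 1*42 + 2*14 + 5*5 + 14*2 + 42*1 + 132*1 = 429
Now catalan(8):
  catalan(0)*catalan(7) = 1*429 = 429
  catalan(1)*catalan(6) = 1*132 = 132
  catalan(2)*catalan(5) = 2*42 = 84
  catalan(3)*catalan(4) = 5*14 = 70
  catalan(4)*catalan(3) = 14*5 = 70
  catalan(5)*catalan(2) = 42*2 = 84
  catalan(6)*catalan(1) = 132*1 = 132
  catalan(7)*catalan(0) = 429*1 = 429
= 429 + 132 + 84 + 70 + 70 + 84 + 132 + 429
= 1430


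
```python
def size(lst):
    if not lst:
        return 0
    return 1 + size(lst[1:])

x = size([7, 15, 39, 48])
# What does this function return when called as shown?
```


size([7, 15, 39, 48])
= 1 + size([15, 39, 48])
= 1 + 1 + size([39, 48])
= 1 + 1 + 1 + size([48])
= 1 + 1 + 1 + 1 + size([])
= 1 + 1 + 1 + 1 + 0
= 4


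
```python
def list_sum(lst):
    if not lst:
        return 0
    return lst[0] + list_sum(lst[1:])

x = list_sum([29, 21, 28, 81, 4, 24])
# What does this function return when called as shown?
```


list_sum([29, 21, 28, 81, 4, 24])
= 29 + list_sum([21, 28, 81, 4, 24])
= 29 + 21 + list_sum([28, 81, 4, 24])
= 29 + 21 + 28 + list_sum([81, 4, 24])
= 29 + 21 + 28 + 81 + list_sum([4, 24])
= 29 + 21 + 28 + 81 + 4 + list_sum([24])
= 29 + 21 + 28 + 81 + 4 + 24 + list_sum([])
= 29 + 21 + 28 + 81 + 4 + 24 + 0
= 187


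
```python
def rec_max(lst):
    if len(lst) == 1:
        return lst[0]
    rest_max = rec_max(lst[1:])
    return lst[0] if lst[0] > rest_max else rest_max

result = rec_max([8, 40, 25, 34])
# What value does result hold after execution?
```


rec_max([8, 40, 25, 34])
= compare 8 with rec_max([40, 25, 34])
= compare 40 with rec_max([25, 34])
= compare 25 with rec_max([34])
Base: rec_max([34]) = 34
compare 25 with 34: max = 34
compare 40 with 34: max = 40
compare 8 with 40: max = 40
= 40


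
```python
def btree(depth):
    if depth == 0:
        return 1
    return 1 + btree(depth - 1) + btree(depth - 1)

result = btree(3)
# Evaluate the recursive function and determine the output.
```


btree(3)
= 1 + btree(2) + btree(2)
= 1 + 2 * btree(2)
btree(k) = 2^(k+1) - 1
btree(0) = 1
btree(1) = 3
btree(2) = 7
btree(3) = 15
btree(3) = 2^4 - 1 = 15


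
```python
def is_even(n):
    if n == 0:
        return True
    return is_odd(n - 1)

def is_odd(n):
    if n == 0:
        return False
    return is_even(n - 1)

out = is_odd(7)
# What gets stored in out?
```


is_odd(7)
= is_even(6)
= is_odd(5)
= is_even(4)
= is_odd(3)
= is_even(2)
= is_odd(1)
= is_even(0)
n == 0: return True
= True


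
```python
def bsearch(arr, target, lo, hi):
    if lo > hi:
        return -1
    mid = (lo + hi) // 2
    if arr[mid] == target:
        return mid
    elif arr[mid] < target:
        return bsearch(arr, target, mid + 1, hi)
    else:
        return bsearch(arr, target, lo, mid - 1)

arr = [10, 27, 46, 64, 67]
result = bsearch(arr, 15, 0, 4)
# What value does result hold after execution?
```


bsearch(arr, 15, 0, 4)
lo=0, hi=4, mid=2, arr[mid]=46
46 > 15, search left half
lo=0, hi=1, mid=0, arr[mid]=10
10 < 15, search right half
lo=1, hi=1, mid=1, arr[mid]=27
27 > 15, search left half
lo > hi, target not found, return -1
= -1


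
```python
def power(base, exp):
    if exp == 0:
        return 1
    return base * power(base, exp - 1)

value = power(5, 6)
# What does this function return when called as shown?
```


power(5, 6)
= 5 * power(5, 5)
= 5 * 5 * power(5, 4)
= 5 * 5 * 5 * power(5, 3)
= 5 * 5 * 5 * 5 * power(5, 2)
= 5 * 5 * 5 * 5 * 5 * power(5, 1)
= 5 * 5 * 5 * 5 * 5 * 5 * power(5, 0)
= 5 * 5 * 5 * 5 * 5 * 5 * 1
= 15625


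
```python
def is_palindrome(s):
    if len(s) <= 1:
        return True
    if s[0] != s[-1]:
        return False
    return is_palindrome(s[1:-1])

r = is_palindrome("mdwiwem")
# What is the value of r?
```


is_palindrome("mdwiwem")
"mdwiwem": s[0]='m' == s[-1]='m' -> is_palindrome("dwiwe")
"dwiwe": s[0]='d' != s[-1]='e' -> False
= False


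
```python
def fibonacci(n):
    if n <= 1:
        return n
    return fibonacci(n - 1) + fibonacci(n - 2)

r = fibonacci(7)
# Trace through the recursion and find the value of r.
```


fibonacci(7)
= fibonacci(6) + fibonacci(5)
= (fibonacci(5) + fibonacci(4)) + fibonacci(5)
Computing bottom-up: fibonacci(0)=0, fibonacci(1)=1, fibonacci(2)=1, fibonacci(3)=2, fibonacci(4)=3, fibonacci(5)=5, fibonacci(6)=8, fibonacci(7)=13
= 13


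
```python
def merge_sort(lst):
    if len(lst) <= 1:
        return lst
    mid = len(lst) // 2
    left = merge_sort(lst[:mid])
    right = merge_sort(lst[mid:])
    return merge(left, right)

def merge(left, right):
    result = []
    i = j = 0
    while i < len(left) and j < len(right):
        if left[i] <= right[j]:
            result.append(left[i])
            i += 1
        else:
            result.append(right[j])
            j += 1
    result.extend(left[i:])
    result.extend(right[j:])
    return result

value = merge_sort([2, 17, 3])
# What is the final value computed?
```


merge_sort([2, 17, 3])
Split into [2] and [17, 3]
Left sorted: [2]
Right sorted: [3, 17]
Merge [2] and [3, 17]
= [2, 3, 17]


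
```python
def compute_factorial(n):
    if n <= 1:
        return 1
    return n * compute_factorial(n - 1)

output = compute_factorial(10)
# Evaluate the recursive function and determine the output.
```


compute_factorial(10)
= 10 * compute_factorial(9)
= 10 * 9 * compute_factorial(8)
= 10 * 9 * 8 * compute_factorial(7)
= 10 * 9 * 8 * 7 * compute_factorial(6)
= 10 * 9 * 8 * 7 * 6 * compute_factorial(5)
= 10 * 9 * 8 * 7 * 6 * 5 * compute_factorial(4)
= 10 * 9 * 8 * 7 * 6 * 5 * 4 * compute_factorial(3)
= 10 * 9 * 8 * 7 * 6 * 5 * 4 * 3 * compute_factorial(2)
= 10 * 9 * 8 * 7 * 6 * 5 * 4 * 3 * 2 * compute_factorial(1)
= 10 * 9 * 8 * 7 * 6 * 5 * 4 * 3 * 2 * 1
= 3628800


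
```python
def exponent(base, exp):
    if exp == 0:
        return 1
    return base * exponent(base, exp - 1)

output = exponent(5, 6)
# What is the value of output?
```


exponent(5, 6)
= 5 * exponent(5, 5)
= 5 * 5 * exponent(5, 4)
= 5 * 5 * 5 * exponent(5, 3)
= 5 * 5 * 5 * 5 * exponent(5, 2)
= 5 * 5 * 5 * 5 * 5 * exponent(5, 1)
= 5 * 5 * 5 * 5 * 5 * 5 * exponent(5, 0)
= 5 * 5 * 5 * 5 * 5 * 5 * 1
= 15625


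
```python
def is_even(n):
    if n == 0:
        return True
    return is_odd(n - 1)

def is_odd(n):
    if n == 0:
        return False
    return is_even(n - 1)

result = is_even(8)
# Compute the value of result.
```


is_even(8)
= is_odd(7)
= is_even(6)
= is_odd(5)
= is_even(4)
= is_odd(3)
= is_even(2)
= is_odd(1)
= is_even(0)
n == 0: return True
= True


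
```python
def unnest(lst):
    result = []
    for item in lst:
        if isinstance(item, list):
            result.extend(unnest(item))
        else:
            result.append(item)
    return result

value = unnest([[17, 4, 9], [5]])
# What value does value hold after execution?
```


unnest([[17, 4, 9], [5]])
Processing each element:
  [17, 4, 9] is a list -> unnest recursively -> [17, 4, 9]
  [5] is a list -> unnest recursively -> [5]
= [17, 4, 9, 5]


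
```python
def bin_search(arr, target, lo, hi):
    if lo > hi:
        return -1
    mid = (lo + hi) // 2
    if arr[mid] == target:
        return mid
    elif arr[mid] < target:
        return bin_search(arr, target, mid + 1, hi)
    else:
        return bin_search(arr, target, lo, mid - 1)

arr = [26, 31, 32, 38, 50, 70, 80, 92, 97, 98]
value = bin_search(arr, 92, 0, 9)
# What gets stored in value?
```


bin_search(arr, 92, 0, 9)
lo=0, hi=9, mid=4, arr[mid]=50
50 < 92, search right half
lo=5, hi=9, mid=7, arr[mid]=92
arr[7] == 92, found at index 7
= 7


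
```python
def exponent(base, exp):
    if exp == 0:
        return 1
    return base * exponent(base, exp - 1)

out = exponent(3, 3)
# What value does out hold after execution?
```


exponent(3, 3)
= 3 * exponent(3, 2)
= 3 * 3 * exponent(3, 1)
= 3 * 3 * 3 * exponent(3, 0)
= 3 * 3 * 3 * 1
= 27


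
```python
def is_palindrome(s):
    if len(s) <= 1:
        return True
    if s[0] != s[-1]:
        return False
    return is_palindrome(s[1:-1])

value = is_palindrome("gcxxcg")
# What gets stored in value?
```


is_palindrome("gcxxcg")
"gcxxcg": s[0]='g' == s[-1]='g' -> is_palindrome("cxxc")
"cxxc": s[0]='c' == s[-1]='c' -> is_palindrome("xx")
"xx": s[0]='x' == s[-1]='x' -> is_palindrome("")
"": len <= 1 -> True
= True


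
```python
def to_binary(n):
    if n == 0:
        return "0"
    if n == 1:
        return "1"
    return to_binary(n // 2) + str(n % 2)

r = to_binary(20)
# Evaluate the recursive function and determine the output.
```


to_binary(20)
= to_binary(10) + "0"
= to_binary(5) + "0" + "0"
= to_binary(2) + "1" + "0" + "0"
= to_binary(1) + "0" + "1" + "0" + "0"
= "1" + "0" + "1" + "0" + "0"
= "10100"


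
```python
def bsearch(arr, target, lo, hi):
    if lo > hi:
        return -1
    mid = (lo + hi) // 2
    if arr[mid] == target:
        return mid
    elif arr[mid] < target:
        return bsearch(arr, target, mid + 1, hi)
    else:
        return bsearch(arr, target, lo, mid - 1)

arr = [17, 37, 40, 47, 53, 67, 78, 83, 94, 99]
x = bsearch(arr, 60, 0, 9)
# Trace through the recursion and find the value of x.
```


bsearch(arr, 60, 0, 9)
lo=0, hi=9, mid=4, arr[mid]=53
53 < 60, search right half
lo=5, hi=9, mid=7, arr[mid]=83
83 > 60, search left half
lo=5, hi=6, mid=5, arr[mid]=67
67 > 60, search left half
lo > hi, target not found, return -1
= -1


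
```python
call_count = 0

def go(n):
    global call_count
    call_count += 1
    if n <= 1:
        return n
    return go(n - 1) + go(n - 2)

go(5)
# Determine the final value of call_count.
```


go(5) calls go(4) and go(3); each non-base call branches into two more.
Let C(k) = total number of calls made by go(k), including the call to go(k) itself.
Base cases: C(0) = 1, C(1) = 1
Recurrence: C(k) = 1 + C(k-1) + C(k-2)
  C(2) = 1 + C(1) + C(0) = 1 + 1 + 1 = 3
  C(3) = 1 + C(2) + C(1) = 1 + 3 + 1 = 5
  C(4) = 1 + C(3) + C(2) = 1 + 5 + 3 = 9
  C(5) = 1 + C(4) + C(3) = 1 + 9 + 5 = 15
Total calls = C(5) = 15


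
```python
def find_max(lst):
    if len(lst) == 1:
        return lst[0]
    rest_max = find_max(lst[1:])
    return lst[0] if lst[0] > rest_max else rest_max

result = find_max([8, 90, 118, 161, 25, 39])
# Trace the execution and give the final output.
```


find_max([8, 90, 118, 161, 25, 39])
= compare 8 with find_max([90, 118, 161, 25, 39])
= compare 90 with find_max([118, 161, 25, 39])
= compare 118 with find_max([161, 25, 39])
= compare 161 with find_max([25, 39])
= compare 25 with find_max([39])
Base: find_max([39]) = 39
compare 25 with 39: max = 39
compare 161 with 39: max = 161
compare 118 with 161: max = 161
compare 90 with 161: max = 161
compare 8 with 161: max = 161
= 161


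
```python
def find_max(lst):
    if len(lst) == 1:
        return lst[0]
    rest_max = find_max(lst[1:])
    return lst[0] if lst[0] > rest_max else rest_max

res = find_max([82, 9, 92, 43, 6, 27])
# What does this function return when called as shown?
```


find_max([82, 9, 92, 43, 6, 27])
= compare 82 with find_max([9, 92, 43, 6, 27])
= compare 9 with find_max([92, 43, 6, 27])
= compare 92 with find_max([43, 6, 27])
= compare 43 with find_max([6, 27])
= compare 6 with find_max([27])
Base: find_max([27]) = 27
compare 6 with 27: max = 27
compare 43 with 27: max = 43
compare 92 with 43: max = 92
compare 9 with 92: max = 92
compare 82 with 92: max = 92
= 92


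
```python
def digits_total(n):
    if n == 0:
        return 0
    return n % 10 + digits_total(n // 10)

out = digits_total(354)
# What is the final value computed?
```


digits_total(354)
= 4 + digits_total(35)
= 4 + 5 + digits_total(3)
= 4 + 5 + 3 + digits_total(0)
= 4 + 5 + 3 + 0
= 12


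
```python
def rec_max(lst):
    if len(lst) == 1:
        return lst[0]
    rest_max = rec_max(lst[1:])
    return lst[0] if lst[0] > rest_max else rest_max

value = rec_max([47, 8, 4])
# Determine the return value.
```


rec_max([47, 8, 4])
= compare 47 with rec_max([8, 4])
= compare 8 with rec_max([4])
Base: rec_max([4]) = 4
compare 8 with 4: max = 8
compare 47 with 8: max = 47
= 47


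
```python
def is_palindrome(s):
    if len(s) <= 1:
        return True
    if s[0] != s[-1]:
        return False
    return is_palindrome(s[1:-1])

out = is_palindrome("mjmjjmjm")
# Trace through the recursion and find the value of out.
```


is_palindrome("mjmjjmjm")
"mjmjjmjm": s[0]='m' == s[-1]='m' -> is_palindrome("jmjjmj")
"jmjjmj": s[0]='j' == s[-1]='j' -> is_palindrome("mjjm")
"mjjm": s[0]='m' == s[-1]='m' -> is_palindrome("jj")
"jj": s[0]='j' == s[-1]='j' -> is_palindrome("")
"": len <= 1 -> True
= True


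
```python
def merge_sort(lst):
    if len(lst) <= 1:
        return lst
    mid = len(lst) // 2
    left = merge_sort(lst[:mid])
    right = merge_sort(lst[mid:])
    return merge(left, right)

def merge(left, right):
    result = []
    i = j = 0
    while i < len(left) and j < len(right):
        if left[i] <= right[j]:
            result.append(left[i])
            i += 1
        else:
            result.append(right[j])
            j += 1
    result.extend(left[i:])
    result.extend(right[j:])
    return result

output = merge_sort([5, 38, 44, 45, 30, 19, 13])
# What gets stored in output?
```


merge_sort([5, 38, 44, 45, 30, 19, 13])
Split into [5, 38, 44] and [45, 30, 19, 13]
Left sorted: [5, 38, 44]
Right sorted: [13, 19, 30, 45]
Merge [5, 38, 44] and [13, 19, 30, 45]
= [5, 13, 19, 30, 38, 44, 45]


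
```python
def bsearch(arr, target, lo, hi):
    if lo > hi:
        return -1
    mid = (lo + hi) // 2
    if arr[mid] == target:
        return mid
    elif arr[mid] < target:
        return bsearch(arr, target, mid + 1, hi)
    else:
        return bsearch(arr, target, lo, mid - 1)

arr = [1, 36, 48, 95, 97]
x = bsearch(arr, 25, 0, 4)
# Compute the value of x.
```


bsearch(arr, 25, 0, 4)
lo=0, hi=4, mid=2, arr[mid]=48
48 > 25, search left half
lo=0, hi=1, mid=0, arr[mid]=1
1 < 25, search right half
lo=1, hi=1, mid=1, arr[mid]=36
36 > 25, search left half
lo > hi, target not found, return -1
= -1


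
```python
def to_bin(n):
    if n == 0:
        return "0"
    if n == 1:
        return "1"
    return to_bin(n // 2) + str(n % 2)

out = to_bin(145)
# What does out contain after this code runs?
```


to_bin(145)
= to_bin(72) + "1"
= to_bin(36) + "0" + "1"
= to_bin(18) + "0" + "0" + "1"
= to_bin(9) + "0" + "0" + "0" + "1"
= to_bin(4) + "1" + "0" + "0" + "0" + "1"
= to_bin(2) + "0" + "1" + "0" + "0" + "0" + "1"
= to_bin(1) + "0" + "0" + "1" + "0" + "0" + "0" + "1"
= "1" + "0" + "0" + "1" + "0" + "0" + "0" + "1"
= "10010001"


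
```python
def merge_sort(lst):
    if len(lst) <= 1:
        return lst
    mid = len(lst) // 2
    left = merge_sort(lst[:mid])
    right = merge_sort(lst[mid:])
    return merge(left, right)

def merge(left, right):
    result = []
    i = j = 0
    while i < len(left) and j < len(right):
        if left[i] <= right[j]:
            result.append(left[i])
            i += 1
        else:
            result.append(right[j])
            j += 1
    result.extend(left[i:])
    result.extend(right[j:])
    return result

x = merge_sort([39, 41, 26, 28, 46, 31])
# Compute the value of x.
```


merge_sort([39, 41, 26, 28, 46, 31])
Split into [39, 41, 26] and [28, 46, 31]
Left sorted: [26, 39, 41]
Right sorted: [28, 31, 46]
Merge [26, 39, 41] and [28, 31, 46]
= [26, 28, 31, 39, 41, 46]


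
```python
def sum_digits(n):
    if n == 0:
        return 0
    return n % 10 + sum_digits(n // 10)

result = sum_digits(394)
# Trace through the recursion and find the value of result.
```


sum_digits(394)
= 4 + sum_digits(39)
= 4 + 9 + sum_digits(3)
= 4 + 9 + 3 + sum_digits(0)
= 4 + 9 + 3 + 0
= 16


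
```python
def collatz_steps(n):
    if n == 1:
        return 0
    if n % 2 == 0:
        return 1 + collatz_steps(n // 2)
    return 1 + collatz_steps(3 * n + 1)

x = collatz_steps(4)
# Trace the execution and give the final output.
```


collatz_steps(4)
4 is even -> collatz_steps(2)
2 is even -> collatz_steps(1)
Reached 1 after 2 steps
= 2


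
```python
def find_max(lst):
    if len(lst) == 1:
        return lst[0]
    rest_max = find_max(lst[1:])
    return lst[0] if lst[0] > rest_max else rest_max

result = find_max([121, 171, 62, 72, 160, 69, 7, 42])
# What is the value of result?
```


find_max([121, 171, 62, 72, 160, 69, 7, 42])
= compare 121 with find_max([171, 62, 72, 160, 69, 7, 42])
= compare 171 with find_max([62, 72, 160, 69, 7, 42])
= compare 62 with find_max([72, 160, 69, 7, 42])
= compare 72 with find_max([160, 69, 7, 42])
= compare 160 with find_max([69, 7, 42])
= compare 69 with find_max([7, 42])
= compare 7 with find_max([42])
Base: find_max([42]) = 42
compare 7 with 42: max = 42
compare 69 with 42: max = 69
compare 160 with 69: max = 160
compare 72 with 160: max = 160
compare 62 with 160: max = 160
compare 171 with 160: max = 171
compare 121 with 171: max = 171
= 171


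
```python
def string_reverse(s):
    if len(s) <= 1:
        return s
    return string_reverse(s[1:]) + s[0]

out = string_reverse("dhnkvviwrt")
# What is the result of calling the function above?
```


string_reverse("dhnkvviwrt")
= string_reverse("hnkvviwrt") + "d"
= string_reverse("nkvviwrt") + "h" + "d"
= string_reverse("kvviwrt") + "n" + "h" + "d"
= string_reverse("vviwrt") + "k" + "n" + "h" + "d"
= string_reverse("viwrt") + "v" + "k" + "n" + "h" + "d"
= string_reverse("iwrt") + "v" + "v" + "k" + "n" + "h" + "d"
= string_reverse("wrt") + "i" + "v" + "v" + "k" + "n" + "h" + "d"
= string_reverse("rt") + "w" + "i" + "v" + "v" + "k" + "n" + "h" + "d"
= string_reverse("t") + "r" + "w" + "i" + "v" + "v" + "k" + "n" + "h" + "d"
= "t" + "r" + "w" + "i" + "v" + "v" + "k" + "n" + "h" + "d"
= "trwivvknhd"


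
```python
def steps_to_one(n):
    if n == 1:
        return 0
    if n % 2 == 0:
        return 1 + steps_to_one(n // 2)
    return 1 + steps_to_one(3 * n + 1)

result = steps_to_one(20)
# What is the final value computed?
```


steps_to_one(20)
20 is even -> steps_to_one(10)
10 is even -> steps_to_one(5)
5 is odd -> 3*5+1 = 16 -> steps_to_one(16)
16 is even -> steps_to_one(8)
8 is even -> steps_to_one(4)
4 is even -> steps_to_one(2)
2 is even -> steps_to_one(1)
Reached 1 after 7 steps
= 7


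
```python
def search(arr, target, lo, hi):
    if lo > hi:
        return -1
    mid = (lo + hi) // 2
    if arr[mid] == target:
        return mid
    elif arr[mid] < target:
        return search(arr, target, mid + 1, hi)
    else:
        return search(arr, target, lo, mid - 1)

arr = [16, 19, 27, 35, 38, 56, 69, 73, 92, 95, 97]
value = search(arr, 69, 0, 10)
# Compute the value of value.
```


search(arr, 69, 0, 10)
lo=0, hi=10, mid=5, arr[mid]=56
56 < 69, search right half
lo=6, hi=10, mid=8, arr[mid]=92
92 > 69, search left half
lo=6, hi=7, mid=6, arr[mid]=69
arr[6] == 69, found at index 6
= 6


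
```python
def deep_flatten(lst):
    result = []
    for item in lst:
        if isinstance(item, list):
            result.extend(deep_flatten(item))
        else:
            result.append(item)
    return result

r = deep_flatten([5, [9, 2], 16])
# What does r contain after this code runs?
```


deep_flatten([5, [9, 2], 16])
Processing each element:
  5 is not a list -> append 5
  [9, 2] is a list -> deep_flatten recursively -> [9, 2]
  16 is not a list -> append 16
= [5, 9, 2, 16]


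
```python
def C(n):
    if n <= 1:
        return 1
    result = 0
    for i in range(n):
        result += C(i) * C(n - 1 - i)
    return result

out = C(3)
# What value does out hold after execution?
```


C(3)
= sum of C(i) * C(3-1-i) for i in 0..2
First compute sub-values bottom-up:
  C(0) = 1, C(1) = 1
  C(2) = 1*1 + 1*1 = 2
Now C(3):
  C(0)*C(2) = 1*2 = 2
  C(1)*C(1) = 1*1 = 1
  C(2)*C(0) = 2*1 = 2
= 2 + 1 + 2
= 5


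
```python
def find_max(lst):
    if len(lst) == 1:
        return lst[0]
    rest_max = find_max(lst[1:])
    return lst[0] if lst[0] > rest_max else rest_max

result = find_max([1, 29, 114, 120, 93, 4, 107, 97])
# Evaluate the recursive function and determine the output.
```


find_max([1, 29, 114, 120, 93, 4, 107, 97])
= compare 1 with find_max([29, 114, 120, 93, 4, 107, 97])
= compare 29 with find_max([114, 120, 93, 4, 107, 97])
= compare 114 with find_max([120, 93, 4, 107, 97])
= compare 120 with find_max([93, 4, 107, 97])
= compare 93 with find_max([4, 107, 97])
= compare 4 with find_max([107, 97])
= compare 107 with find_max([97])
Base: find_max([97]) = 97
compare 107 with 97: max = 107
compare 4 with 107: max = 107
compare 93 with 107: max = 107
compare 120 with 107: max = 120
compare 114 with 120: max = 120
compare 29 with 120: max = 120
compare 1 with 120: max = 120
= 120


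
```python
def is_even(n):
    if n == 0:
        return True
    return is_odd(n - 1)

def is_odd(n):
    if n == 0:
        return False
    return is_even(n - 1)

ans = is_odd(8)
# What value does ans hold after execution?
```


is_odd(8)
= is_even(7)
= is_odd(6)
= is_even(5)
= is_odd(4)
= is_even(3)
= is_odd(2)
= is_even(1)
= is_odd(0)
n == 0: return False
= False


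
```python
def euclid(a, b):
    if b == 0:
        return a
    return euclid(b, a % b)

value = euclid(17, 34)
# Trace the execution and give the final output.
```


euclid(17, 34)
= euclid(34, 17 % 34) = euclid(34, 17)
= euclid(17, 34 % 17) = euclid(17, 0)
b == 0, return a = 17


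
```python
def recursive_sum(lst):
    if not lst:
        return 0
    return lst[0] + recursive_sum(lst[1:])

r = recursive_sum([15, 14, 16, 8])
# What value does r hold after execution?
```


recursive_sum([15, 14, 16, 8])
= 15 + recursive_sum([14, 16, 8])
= 15 + 14 + recursive_sum([16, 8])
= 15 + 14 + 16 + recursive_sum([8])
= 15 + 14 + 16 + 8 + recursive_sum([])
= 15 + 14 + 16 + 8 + 0
= 53


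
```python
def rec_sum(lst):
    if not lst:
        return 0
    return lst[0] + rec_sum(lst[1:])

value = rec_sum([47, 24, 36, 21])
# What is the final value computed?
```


rec_sum([47, 24, 36, 21])
= 47 + rec_sum([24, 36, 21])
= 47 + 24 + rec_sum([36, 21])
= 47 + 24 + 36 + rec_sum([21])
= 47 + 24 + 36 + 21 + rec_sum([])
= 47 + 24 + 36 + 21 + 0
= 128


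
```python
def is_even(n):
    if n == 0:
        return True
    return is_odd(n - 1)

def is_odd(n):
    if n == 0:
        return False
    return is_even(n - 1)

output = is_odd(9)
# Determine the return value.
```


is_odd(9)
= is_even(8)
= is_odd(7)
= is_even(6)
= is_odd(5)
= is_even(4)
= is_odd(3)
= is_even(2)
= is_odd(1)
= is_even(0)
n == 0: return True
= True


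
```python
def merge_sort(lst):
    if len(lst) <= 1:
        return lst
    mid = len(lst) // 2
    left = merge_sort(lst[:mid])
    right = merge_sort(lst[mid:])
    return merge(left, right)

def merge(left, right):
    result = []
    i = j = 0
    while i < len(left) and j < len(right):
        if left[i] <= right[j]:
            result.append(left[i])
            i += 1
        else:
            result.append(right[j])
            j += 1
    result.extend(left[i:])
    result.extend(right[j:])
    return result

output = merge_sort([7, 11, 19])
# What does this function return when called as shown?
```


merge_sort([7, 11, 19])
Split into [7] and [11, 19]
Left sorted: [7]
Right sorted: [11, 19]
Merge [7] and [11, 19]
= [7, 11, 19]


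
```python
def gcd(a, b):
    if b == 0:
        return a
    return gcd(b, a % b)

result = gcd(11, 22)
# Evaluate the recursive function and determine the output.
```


gcd(11, 22)
= gcd(22, 11 % 22) = gcd(22, 11)
= gcd(11, 22 % 11) = gcd(11, 0)
b == 0, return a = 11


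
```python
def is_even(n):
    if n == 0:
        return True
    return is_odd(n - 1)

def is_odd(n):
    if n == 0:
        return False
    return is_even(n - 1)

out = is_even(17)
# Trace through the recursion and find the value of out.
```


is_even(17)
= is_odd(16)
= is_even(15)
= is_odd(14)
= is_even(13)
= is_odd(12)
= is_even(11)
= is_odd(10)
= is_even(9)
= is_odd(8)
= is_even(7)
= is_odd(6)
= is_even(5)
= is_odd(4)
= is_even(3)
= is_odd(2)
= is_even(1)
= is_odd(0)
n == 0: return False
= False


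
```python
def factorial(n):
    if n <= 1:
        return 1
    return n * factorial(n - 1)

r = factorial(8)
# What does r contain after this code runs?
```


factorial(8)
= 8 * factorial(7)
= 8 * 7 * factorial(6)
= 8 * 7 * 6 * factorial(5)
= 8 * 7 * 6 * 5 * factorial(4)
= 8 * 7 * 6 * 5 * 4 * factorial(3)
= 8 * 7 * 6 * 5 * 4 * 3 * factorial(2)
= 8 * 7 * 6 * 5 * 4 * 3 * 2 * factorial(1)
= 8 * 7 * 6 * 5 * 4 * 3 * 2 * 1
= 40320


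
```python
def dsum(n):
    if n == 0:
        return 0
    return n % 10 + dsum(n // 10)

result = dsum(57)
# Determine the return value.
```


dsum(57)
= 7 + dsum(5)
= 7 + 5 + dsum(0)
= 7 + 5 + 0
= 12


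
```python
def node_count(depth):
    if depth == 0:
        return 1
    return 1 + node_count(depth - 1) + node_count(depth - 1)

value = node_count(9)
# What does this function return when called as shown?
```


node_count(9)
= 1 + node_count(8) + node_count(8)
= 1 + 2 * node_count(8)
node_count(k) = 2^(k+1) - 1
node_count(0) = 1
node_count(1) = 3
node_count(2) = 7
node_count(3) = 15
node_count(4) = 31
node_count(9) = 2^10 - 1 = 1023


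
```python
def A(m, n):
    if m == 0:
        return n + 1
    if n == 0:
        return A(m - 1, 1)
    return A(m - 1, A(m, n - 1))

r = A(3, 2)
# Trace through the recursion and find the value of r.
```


A(3, 2)
= A(2, A(3, 1))
First compute A(3, 1) = 13
= A(2, 13)
= 29


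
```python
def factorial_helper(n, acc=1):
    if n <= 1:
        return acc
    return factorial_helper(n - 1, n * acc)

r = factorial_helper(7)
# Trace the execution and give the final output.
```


factorial_helper(7, 1)
= factorial_helper(6, 7 * 1) = factorial_helper(6, 7)
= factorial_helper(5, 6 * 7) = factorial_helper(5, 42)
= factorial_helper(4, 5 * 42) = factorial_helper(4, 210)
= factorial_helper(3, 4 * 210) = factorial_helper(3, 840)
= factorial_helper(2, 3 * 840) = factorial_helper(2, 2520)
= factorial_helper(1, 2 * 2520) = factorial_helper(1, 5040)
n <= 1, return acc = 5040


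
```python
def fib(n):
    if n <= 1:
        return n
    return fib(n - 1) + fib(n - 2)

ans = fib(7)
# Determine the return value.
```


fib(7)
= fib(6) + fib(5)
= (fib(5) + fib(4)) + fib(5)
Computing bottom-up: fib(0)=0, fib(1)=1, fib(2)=1, fib(3)=2, fib(4)=3, fib(5)=5, fib(6)=8, fib(7)=13
= 13


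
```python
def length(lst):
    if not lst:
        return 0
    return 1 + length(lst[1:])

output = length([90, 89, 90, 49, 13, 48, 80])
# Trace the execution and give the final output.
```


length([90, 89, 90, 49, 13, 48, 80])
= 1 + length([89, 90, 49, 13, 48, 80])
= 1 + 1 + length([90, 49, 13, 48, 80])
= 1 + 1 + 1 + length([49, 13, 48, 80])
= 1 + 1 + 1 + 1 + length([13, 48, 80])
= 1 + 1 + 1 + 1 + 1 + length([48, 80])
= 1 + 1 + 1 + 1 + 1 + 1 + length([80])
= 1 + 1 + 1 + 1 + 1 + 1 + 1 + length([])
= 1 + 1 + 1 + 1 + 1 + 1 + 1 + 0
= 7


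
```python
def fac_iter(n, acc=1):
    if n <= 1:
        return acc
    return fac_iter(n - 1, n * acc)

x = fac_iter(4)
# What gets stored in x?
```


fac_iter(4, 1)
= fac_iter(3, 4 * 1) = fac_iter(3, 4)
= fac_iter(2, 3 * 4) = fac_iter(2, 12)
= fac_iter(1, 2 * 12) = fac_iter(1, 24)
n <= 1, return acc = 24


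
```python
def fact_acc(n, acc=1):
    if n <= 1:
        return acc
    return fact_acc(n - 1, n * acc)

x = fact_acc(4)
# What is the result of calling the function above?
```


fact_acc(4, 1)
= fact_acc(3, 4 * 1) = fact_acc(3, 4)
= fact_acc(2, 3 * 4) = fact_acc(2, 12)
= fact_acc(1, 2 * 12) = fact_acc(1, 24)
n <= 1, return acc = 24


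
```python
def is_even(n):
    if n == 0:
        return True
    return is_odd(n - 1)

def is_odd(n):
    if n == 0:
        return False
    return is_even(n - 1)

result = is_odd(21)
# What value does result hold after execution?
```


is_odd(21)
= is_even(20)
= is_odd(19)
= is_even(18)
= is_odd(17)
= is_even(16)
= is_odd(15)
= is_even(14)
= is_odd(13)
= is_even(12)
= is_odd(11)
= is_even(10)
= is_odd(9)
= is_even(8)
= is_odd(7)
= is_even(6)
= is_odd(5)
= is_even(4)
= is_odd(3)
= is_even(2)
= is_odd(1)
= is_even(0)
n == 0: return True
= True


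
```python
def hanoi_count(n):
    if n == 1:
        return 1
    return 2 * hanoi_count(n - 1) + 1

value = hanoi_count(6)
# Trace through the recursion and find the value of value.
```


hanoi_count(6)
= 2 * hanoi_count(5) + 1
= 2 * (2 * hanoi_count(4) + 1) + 1
= 2 * (2 * (2 * hanoi_count(3) + 1) + 1) + 1
= 2 * (2 * (2 * (2 * hanoi_count(2) + 1) + 1) + 1) + 1
= 2 * (2 * (2 * (2 * (2 * hanoi_count(1) + 1) + 1) + 1) + 1) + 1
Now compute bottom-up:
hanoi_count(1) = 1
hanoi_count(2) = 2 * 1 + 1 = 3
hanoi_count(3) = 2 * 3 + 1 = 7
hanoi_count(4) = 2 * 7 + 1 = 15
hanoi_count(5) = 2 * 15 + 1 = 31
hanoi_count(6) = 2 * 31 + 1 = 63
= 63


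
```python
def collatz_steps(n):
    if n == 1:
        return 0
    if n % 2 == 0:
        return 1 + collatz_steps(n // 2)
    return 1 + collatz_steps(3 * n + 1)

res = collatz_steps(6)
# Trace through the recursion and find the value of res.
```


collatz_steps(6)
6 is even -> collatz_steps(3)
3 is odd -> 3*3+1 = 10 -> collatz_steps(10)
10 is even -> collatz_steps(5)
5 is odd -> 3*5+1 = 16 -> collatz_steps(16)
16 is even -> collatz_steps(8)
8 is even -> collatz_steps(4)
4 is even -> collatz_steps(2)
2 is even -> collatz_steps(1)
Reached 1 after 8 steps
= 8


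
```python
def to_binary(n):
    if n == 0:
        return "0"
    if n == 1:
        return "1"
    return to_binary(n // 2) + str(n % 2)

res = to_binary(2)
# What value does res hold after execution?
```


to_binary(2)
= to_binary(1) + "0"
= "1" + "0"
= "10"


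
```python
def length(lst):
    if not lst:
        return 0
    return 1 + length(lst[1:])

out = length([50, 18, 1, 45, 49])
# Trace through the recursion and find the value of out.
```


length([50, 18, 1, 45, 49])
= 1 + length([18, 1, 45, 49])
= 1 + 1 + length([1, 45, 49])
= 1 + 1 + 1 + length([45, 49])
= 1 + 1 + 1 + 1 + length([49])
= 1 + 1 + 1 + 1 + 1 + length([])
= 1 + 1 + 1 + 1 + 1 + 0
= 5


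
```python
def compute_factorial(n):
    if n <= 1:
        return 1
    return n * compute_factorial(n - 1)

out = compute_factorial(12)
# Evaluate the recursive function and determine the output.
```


compute_factorial(12)
= 12 * compute_factorial(11)
= 12 * 11 * compute_factorial(10)
= 12 * 11 * 10 * compute_factorial(9)
= 12 * 11 * 10 * 9 * compute_factorial(8)
= 12 * 11 * 10 * 9 * 8 * compute_factorial(7)
= 12 * 11 * 10 * 9 * 8 * 7 * compute_factorial(6)
= 12 * 11 * 10 * 9 * 8 * 7 * 6 * compute_factorial(5)
= 12 * 11 * 10 * 9 * 8 * 7 * 6 * 5 * compute_factorial(4)
= 12 * 11 * 10 * 9 * 8 * 7 * 6 * 5 * 4 * compute_factorial(3)
= 12 * 11 * 10 * 9 * 8 * 7 * 6 * 5 * 4 * 3 * compute_factorial(2)
= 12 * 11 * 10 * 9 * 8 * 7 * 6 * 5 * 4 * 3 * 2 * compute_factorial(1)
= 12 * 11 * 10 * 9 * 8 * 7 * 6 * 5 * 4 * 3 * 2 * 1
= 479001600


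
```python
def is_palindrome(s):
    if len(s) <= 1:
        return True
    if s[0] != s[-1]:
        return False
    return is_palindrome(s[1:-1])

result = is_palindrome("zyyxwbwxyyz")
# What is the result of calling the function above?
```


is_palindrome("zyyxwbwxyyz")
"zyyxwbwxyyz": s[0]='z' == s[-1]='z' -> is_palindrome("yyxwbwxyy")
"yyxwbwxyy": s[0]='y' == s[-1]='y' -> is_palindrome("yxwbwxy")
"yxwbwxy": s[0]='y' == s[-1]='y' -> is_palindrome("xwbwx")
"xwbwx": s[0]='x' == s[-1]='x' -> is_palindrome("wbw")
"wbw": s[0]='w' == s[-1]='w' -> is_palindrome("b")
"b": len <= 1 -> True
= True


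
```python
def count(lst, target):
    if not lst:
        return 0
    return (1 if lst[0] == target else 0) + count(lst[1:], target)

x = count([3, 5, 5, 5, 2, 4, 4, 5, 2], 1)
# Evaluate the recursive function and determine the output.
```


count([3, 5, 5, 5, 2, 4, 4, 5, 2], 1)
lst[0]=3 != 1: 0 + count([5, 5, 5, 2, 4, 4, 5, 2], 1)
lst[0]=5 != 1: 0 + count([5, 5, 2, 4, 4, 5, 2], 1)
lst[0]=5 != 1: 0 + count([5, 2, 4, 4, 5, 2], 1)
lst[0]=5 != 1: 0 + count([2, 4, 4, 5, 2], 1)
lst[0]=2 != 1: 0 + count([4, 4, 5, 2], 1)
lst[0]=4 != 1: 0 + count([4, 5, 2], 1)
lst[0]=4 != 1: 0 + count([5, 2], 1)
lst[0]=5 != 1: 0 + count([2], 1)
lst[0]=2 != 1: 0 + count([], 1)
= 0


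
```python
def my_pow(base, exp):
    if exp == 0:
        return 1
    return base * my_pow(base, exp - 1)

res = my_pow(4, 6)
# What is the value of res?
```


my_pow(4, 6)
= 4 * my_pow(4, 5)
= 4 * 4 * my_pow(4, 4)
= 4 * 4 * 4 * my_pow(4, 3)
= 4 * 4 * 4 * 4 * my_pow(4, 2)
= 4 * 4 * 4 * 4 * 4 * my_pow(4, 1)
= 4 * 4 * 4 * 4 * 4 * 4 * my_pow(4, 0)
= 4 * 4 * 4 * 4 * 4 * 4 * 1
= 4096


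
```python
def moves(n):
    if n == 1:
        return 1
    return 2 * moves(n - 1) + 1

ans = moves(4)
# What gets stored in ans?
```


moves(4)
= 2 * moves(3) + 1
= 2 * (2 * moves(2) + 1) + 1
= 2 * (2 * (2 * moves(1) + 1) + 1) + 1
Now compute bottom-up:
moves(1) = 1
moves(2) = 2 * 1 + 1 = 3
moves(3) = 2 * 3 + 1 = 7
moves(4) = 2 * 7 + 1 = 15
= 15
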